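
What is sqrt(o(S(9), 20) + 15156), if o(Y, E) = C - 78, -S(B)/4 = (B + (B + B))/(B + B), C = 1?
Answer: sqrt(15079) ≈ 122.80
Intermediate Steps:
S(B) = -6 (S(B) = -4*(B + (B + B))/(B + B) = -4*(B + 2*B)/(2*B) = -4*3*B*1/(2*B) = -4*3/2 = -6)
o(Y, E) = -77 (o(Y, E) = 1 - 78 = -77)
sqrt(o(S(9), 20) + 15156) = sqrt(-77 + 15156) = sqrt(15079)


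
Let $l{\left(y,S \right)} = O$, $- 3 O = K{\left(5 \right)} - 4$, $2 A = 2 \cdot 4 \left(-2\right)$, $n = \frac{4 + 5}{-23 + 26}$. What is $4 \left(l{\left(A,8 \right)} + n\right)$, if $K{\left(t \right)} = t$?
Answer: $\frac{32}{3} \approx 10.667$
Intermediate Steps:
$n = 3$ ($n = \frac{9}{3} = 9 \cdot \frac{1}{3} = 3$)
$A = -8$ ($A = \frac{2 \cdot 4 \left(-2\right)}{2} = \frac{8 \left(-2\right)}{2} = \frac{1}{2} \left(-16\right) = -8$)
$O = - \frac{1}{3}$ ($O = - \frac{5 - 4}{3} = \left(- \frac{1}{3}\right) 1 = - \frac{1}{3} \approx -0.33333$)
$l{\left(y,S \right)} = - \frac{1}{3}$
$4 \left(l{\left(A,8 \right)} + n\right) = 4 \left(- \frac{1}{3} + 3\right) = 4 \cdot \frac{8}{3} = \frac{32}{3}$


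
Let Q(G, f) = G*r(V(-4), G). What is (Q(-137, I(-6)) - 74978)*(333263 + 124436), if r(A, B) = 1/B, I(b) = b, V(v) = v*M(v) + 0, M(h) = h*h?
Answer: -34316897923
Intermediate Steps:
M(h) = h²
V(v) = v³ (V(v) = v*v² + 0 = v³ + 0 = v³)
Q(G, f) = 1 (Q(G, f) = G/G = 1)
(Q(-137, I(-6)) - 74978)*(333263 + 124436) = (1 - 74978)*(333263 + 124436) = -74977*457699 = -34316897923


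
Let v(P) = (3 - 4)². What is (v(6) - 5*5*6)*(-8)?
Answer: 1192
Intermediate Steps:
v(P) = 1 (v(P) = (-1)² = 1)
(v(6) - 5*5*6)*(-8) = (1 - 5*5*6)*(-8) = (1 - 25*6)*(-8) = (1 - 150)*(-8) = -149*(-8) = 1192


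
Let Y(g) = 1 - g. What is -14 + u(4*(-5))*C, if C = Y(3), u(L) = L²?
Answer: -814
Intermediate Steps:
C = -2 (C = 1 - 1*3 = 1 - 3 = -2)
-14 + u(4*(-5))*C = -14 + (4*(-5))²*(-2) = -14 + (-20)²*(-2) = -14 + 400*(-2) = -14 - 800 = -814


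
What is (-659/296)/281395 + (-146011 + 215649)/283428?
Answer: 1450041395977/5901886432440 ≈ 0.24569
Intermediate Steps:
(-659/296)/281395 + (-146011 + 215649)/283428 = ((1/296)*(-659))*(1/281395) + 69638*(1/283428) = -659/296*1/281395 + 34819/141714 = -659/83292920 + 34819/141714 = 1450041395977/5901886432440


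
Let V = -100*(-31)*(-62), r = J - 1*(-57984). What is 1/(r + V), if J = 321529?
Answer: 1/187313 ≈ 5.3387e-6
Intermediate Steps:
r = 379513 (r = 321529 - 1*(-57984) = 321529 + 57984 = 379513)
V = -192200 (V = 3100*(-62) = -192200)
1/(r + V) = 1/(379513 - 192200) = 1/187313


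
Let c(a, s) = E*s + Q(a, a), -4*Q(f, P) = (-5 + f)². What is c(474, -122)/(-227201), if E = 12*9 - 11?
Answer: 267297/908804 ≈ 0.29412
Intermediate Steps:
Q(f, P) = -(-5 + f)²/4
E = 97 (E = 108 - 11 = 97)
c(a, s) = 97*s - (-5 + a)²/4
c(474, -122)/(-227201) = (97*(-122) - (-5 + 474)²/4)/(-227201) = (-11834 - ¼*469²)*(-1/227201) = (-11834 - ¼*219961)*(-1/227201) = (-11834 - 219961/4)*(-1/227201) = -267297/4*(-1/227201) = 267297/908804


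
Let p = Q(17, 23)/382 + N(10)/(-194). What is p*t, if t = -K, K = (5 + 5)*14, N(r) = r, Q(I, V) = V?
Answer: -22470/18527 ≈ -1.2128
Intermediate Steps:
K = 140 (K = 10*14 = 140)
p = 321/37054 (p = 23/382 + 10/(-194) = 23*(1/382) + 10*(-1/194) = 23/382 - 5/97 = 321/37054 ≈ 0.0086630)
t = -140 (t = -1*140 = -140)
p*t = (321/37054)*(-140) = -22470/18527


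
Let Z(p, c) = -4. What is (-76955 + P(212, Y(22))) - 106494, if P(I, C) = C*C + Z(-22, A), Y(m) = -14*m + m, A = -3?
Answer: -101657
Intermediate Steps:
Y(m) = -13*m
P(I, C) = -4 + C² (P(I, C) = C*C - 4 = C² - 4 = -4 + C²)
(-76955 + P(212, Y(22))) - 106494 = (-76955 + (-4 + (-13*22)²)) - 106494 = (-76955 + (-4 + (-286)²)) - 106494 = (-76955 + (-4 + 81796)) - 106494 = (-76955 + 81792) - 106494 = 4837 - 106494 = -101657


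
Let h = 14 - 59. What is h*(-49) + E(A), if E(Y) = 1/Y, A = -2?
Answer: 4409/2 ≈ 2204.5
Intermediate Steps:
h = -45
h*(-49) + E(A) = -45*(-49) + 1/(-2) = 2205 - ½ = 4409/2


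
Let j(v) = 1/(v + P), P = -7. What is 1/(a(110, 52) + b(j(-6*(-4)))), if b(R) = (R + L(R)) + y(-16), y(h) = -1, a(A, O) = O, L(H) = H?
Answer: 17/869 ≈ 0.019563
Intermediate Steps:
j(v) = 1/(-7 + v) (j(v) = 1/(v - 7) = 1/(-7 + v))
b(R) = -1 + 2*R (b(R) = (R + R) - 1 = 2*R - 1 = -1 + 2*R)
1/(a(110, 52) + b(j(-6*(-4)))) = 1/(52 + (-1 + 2/(-7 - 6*(-4)))) = 1/(52 + (-1 + 2/(-7 + 24))) = 1/(52 + (-1 + 2/17)) = 1/(52 - 15/17) = 1/(869/17) = 17/869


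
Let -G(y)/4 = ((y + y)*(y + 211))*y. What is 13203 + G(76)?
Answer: -13248493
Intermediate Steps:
G(y) = -8*y²*(211 + y) (G(y) = -4*(y + y)*(y + 211)*y = -4*(2*y)*(211 + y)*y = -4*2*y*(211 + y)*y = -8*y²*(211 + y))
13203 + G(76) = 13203 + 8*76²*(-211 - 1*76) = 13203 + 8*5776*(-211 - 76) = 13203 + 8*5776*(-287) = 13203 - 13261696 = -13248493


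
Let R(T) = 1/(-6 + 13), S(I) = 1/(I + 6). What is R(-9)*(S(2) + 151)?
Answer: 1209/56 ≈ 21.589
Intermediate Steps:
S(I) = 1/(6 + I)
R(T) = 1/7
R(-9)*(S(2) + 151) = (1/(6 + 2) + 151)/7 = (1/8 + 151)/7 = (1/7)*(1209/8) = 1209/56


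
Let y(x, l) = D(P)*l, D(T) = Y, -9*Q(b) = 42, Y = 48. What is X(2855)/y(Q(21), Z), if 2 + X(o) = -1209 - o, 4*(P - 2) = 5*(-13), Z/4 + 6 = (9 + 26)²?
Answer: -2033/117024 ≈ -0.017372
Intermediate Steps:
Q(b) = -14/3 (Q(b) = -⅑*42 = -14/3)
Z = 4876 (Z = -24 + 4*(9 + 26)² = -24 + 4*35² = -24 + 4*1225 = -24 + 4900 = 4876)
P = -57/4 (P = 2 + (5*(-13))/4 = 2 + (¼)*(-65) = 2 - 65/4 = -57/4 ≈ -14.250)
D(T) = 48
y(x, l) = 48*l
X(o) = -1211 - o (X(o) = -2 + (-1209 - o) = -1211 - o)
X(2855)/y(Q(21), Z) = (-1211 - 1*2855)/((48*4876)) = (-1211 - 2855)/234048 = -4066*1/234048 = -2033/117024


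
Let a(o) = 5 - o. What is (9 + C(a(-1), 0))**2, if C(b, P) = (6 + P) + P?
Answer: 225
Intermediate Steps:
C(b, P) = 6 + 2*P
(9 + C(a(-1), 0))**2 = (9 + (6 + 2*0))**2 = (9 + (6 + 0))**2 = (9 + 6)**2 = 15**2 = 225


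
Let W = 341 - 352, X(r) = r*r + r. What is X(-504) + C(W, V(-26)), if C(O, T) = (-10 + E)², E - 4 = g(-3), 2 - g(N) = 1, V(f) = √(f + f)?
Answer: 253537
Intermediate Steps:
V(f) = √2*√f (V(f) = √(2*f) = √2*√f)
g(N) = 1 (g(N) = 2 - 1*1 = 2 - 1 = 1)
E = 5 (E = 4 + 1 = 5)
X(r) = r + r² (X(r) = r² + r = r + r²)
W = -11
C(O, T) = 25 (C(O, T) = (-10 + 5)² = (-5)² = 25)
X(-504) + C(W, V(-26)) = -504*(1 - 504) + 25 = -504*(-503) + 25 = 253512 + 25 = 253537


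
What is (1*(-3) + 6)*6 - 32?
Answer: -14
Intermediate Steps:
(1*(-3) + 6)*6 - 32 = (-3 + 6)*6 - 32 = 3*6 - 32 = 18 - 32 = -14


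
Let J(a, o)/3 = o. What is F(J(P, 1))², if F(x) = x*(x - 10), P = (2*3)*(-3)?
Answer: 441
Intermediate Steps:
P = -18 (P = 6*(-3) = -18)
J(a, o) = 3*o
F(x) = x*(-10 + x)
F(J(P, 1))² = ((3*1)*(-10 + 3*1))² = (3*(-10 + 3))² = (3*(-7))² = (-21)² = 441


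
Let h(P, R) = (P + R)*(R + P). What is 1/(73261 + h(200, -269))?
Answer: 1/78022 ≈ 1.2817e-5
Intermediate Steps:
h(P, R) = (P + R)² (h(P, R) = (P + R)*(P + R) = (P + R)²)
1/(73261 + h(200, -269)) = 1/(73261 + (200 - 269)²) = 1/(73261 + (-69)²) = 1/(73261 + 4761) = 1/78022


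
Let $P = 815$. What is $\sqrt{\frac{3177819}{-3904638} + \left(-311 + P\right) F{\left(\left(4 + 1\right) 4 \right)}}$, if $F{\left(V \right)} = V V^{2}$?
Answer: $\frac{3 \sqrt{758921698383908438}}{1301546} \approx 2008.0$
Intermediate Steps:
$F{\left(V \right)} = V^{3}$
$\sqrt{\frac{3177819}{-3904638} + \left(-311 + P\right) F{\left(\left(4 + 1\right) 4 \right)}} = \sqrt{\frac{3177819}{-3904638} + \left(-311 + 815\right) \left(\left(4 + 1\right) 4\right)^{3}} = \sqrt{3177819 \left(- \frac{1}{3904638}\right) + 504 \left(5 \cdot 4\right)^{3}} = \sqrt{- \frac{1059273}{1301546} + 504 \cdot 20^{3}} = \sqrt{- \frac{1059273}{1301546} + 504 \cdot 8000} = \sqrt{- \frac{1059273}{1301546} + 4032000} = \sqrt{\frac{5247832412727}{1301546}} = \frac{3 \sqrt{758921698383908438}}{1301546}$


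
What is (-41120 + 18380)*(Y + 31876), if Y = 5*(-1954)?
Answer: -502690440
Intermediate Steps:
Y = -9770
(-41120 + 18380)*(Y + 31876) = (-41120 + 18380)*(-9770 + 31876) = -22740*22106 = -502690440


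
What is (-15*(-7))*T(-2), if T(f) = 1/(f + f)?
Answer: -105/4 ≈ -26.250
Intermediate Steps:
T(f) = 1/(2*f)
(-15*(-7))*T(-2) = (-15*(-7))*((½)/(-2)) = 105*((½)*(-½)) = 105*(-¼) = -105/4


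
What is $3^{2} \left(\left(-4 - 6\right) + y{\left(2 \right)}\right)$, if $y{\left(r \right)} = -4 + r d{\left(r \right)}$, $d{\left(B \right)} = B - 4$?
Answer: $-162$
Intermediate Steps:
$d{\left(B \right)} = -4 + B$ ($d{\left(B \right)} = B - 4 = -4 + B$)
$y{\left(r \right)} = -4 + r \left(-4 + r\right)$
$3^{2} \left(\left(-4 - 6\right) + y{\left(2 \right)}\right) = 3^{2} \left(\left(-4 - 6\right) - \left(4 - 2 \left(-4 + 2\right)\right)\right) = 9 \left(-10 + \left(-4 + 2 \left(-2\right)\right)\right) = 9 \left(-10 - 8\right) = 9 \left(-18\right) = -162$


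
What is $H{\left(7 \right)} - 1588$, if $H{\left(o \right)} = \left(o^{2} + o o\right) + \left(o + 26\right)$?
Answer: $-1457$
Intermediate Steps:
$H{\left(o \right)} = 26 + o + 2 o^{2}$ ($H{\left(o \right)} = \left(o^{2} + o^{2}\right) + \left(26 + o\right) = 2 o^{2} + \left(26 + o\right) = 26 + o + 2 o^{2}$)
$H{\left(7 \right)} - 1588 = \left(26 + 7 + 2 \cdot 7^{2}\right) - 1588 = \left(26 + 7 + 2 \cdot 49\right) - 1588 = \left(26 + 7 + 98\right) - 1588 = 131 - 1588 = -1457$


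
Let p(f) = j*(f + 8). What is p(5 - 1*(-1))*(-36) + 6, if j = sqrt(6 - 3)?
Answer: 6 - 504*sqrt(3) ≈ -866.95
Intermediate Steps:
j = sqrt(3) ≈ 1.7320
p(f) = sqrt(3)*(8 + f) (p(f) = sqrt(3)*(f + 8) = sqrt(3)*(8 + f))
p(5 - 1*(-1))*(-36) + 6 = (sqrt(3)*(8 + (5 - 1*(-1))))*(-36) + 6 = (sqrt(3)*(8 + (5 + 1)))*(-36) + 6 = (sqrt(3)*(8 + 6))*(-36) + 6 = (sqrt(3)*14)*(-36) + 6 = (14*sqrt(3))*(-36) + 6 = -504*sqrt(3) + 6 = 6 - 504*sqrt(3)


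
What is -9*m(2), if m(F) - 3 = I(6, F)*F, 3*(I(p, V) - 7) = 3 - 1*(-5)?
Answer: -201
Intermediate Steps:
I(p, V) = 29/3 (I(p, V) = 7 + (3 - 1*(-5))/3 = 7 + (3 + 5)/3 = 7 + (1/3)*8 = 7 + 8/3 = 29/3)
m(F) = 3 + 29*F/3
-9*m(2) = -9*(3 + (29/3)*2) = -9*(3 + 58/3) = -9*67/3 = -201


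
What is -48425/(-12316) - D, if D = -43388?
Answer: 534415033/12316 ≈ 43392.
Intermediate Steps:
-48425/(-12316) - D = -48425/(-12316) - 1*(-43388) = -48425*(-1/12316) + 43388 = 48425/12316 + 43388 = 534415033/12316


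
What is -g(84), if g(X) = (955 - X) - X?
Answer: -787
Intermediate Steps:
g(X) = 955 - 2*X
-g(84) = -(955 - 2*84) = -(955 - 168) = -1*787 = -787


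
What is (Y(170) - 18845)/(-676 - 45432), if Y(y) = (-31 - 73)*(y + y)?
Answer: 54205/46108 ≈ 1.1756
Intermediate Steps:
Y(y) = -208*y
(Y(170) - 18845)/(-676 - 45432) = (-208*170 - 18845)/(-676 - 45432) = (-35360 - 18845)/(-46108) = -54205*(-1/46108) = 54205/46108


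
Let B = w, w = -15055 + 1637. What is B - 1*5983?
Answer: -19401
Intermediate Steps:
w = -13418
B = -13418
B - 1*5983 = -13418 - 1*5983 = -13418 - 5983 = -19401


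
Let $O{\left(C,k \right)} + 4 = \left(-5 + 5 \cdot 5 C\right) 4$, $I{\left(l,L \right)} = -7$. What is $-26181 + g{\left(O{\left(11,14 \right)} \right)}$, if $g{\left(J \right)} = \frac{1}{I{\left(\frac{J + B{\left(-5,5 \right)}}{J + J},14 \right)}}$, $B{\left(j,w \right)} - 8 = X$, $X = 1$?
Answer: $- \frac{183268}{7} \approx -26181.0$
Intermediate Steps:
$B{\left(j,w \right)} = 9$ ($B{\left(j,w \right)} = 8 + 1 = 9$)
$O{\left(C,k \right)} = -24 + 100 C$ ($O{\left(C,k \right)} = -4 + \left(-5 + 5 \cdot 5 C\right) 4 = -4 + \left(-5 + 25 C\right) 4 = -4 + \left(-20 + 100 C\right) = -24 + 100 C$)
$g{\left(J \right)} = - \frac{1}{7}$ ($g{\left(J \right)} = \frac{1}{-7} = - \frac{1}{7}$)
$-26181 + g{\left(O{\left(11,14 \right)} \right)} = -26181 - \frac{1}{7} = - \frac{183268}{7}$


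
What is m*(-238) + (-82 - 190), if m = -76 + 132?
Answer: -13600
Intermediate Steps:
m = 56
m*(-238) + (-82 - 190) = 56*(-238) + (-82 - 190) = -13328 - 272 = -13600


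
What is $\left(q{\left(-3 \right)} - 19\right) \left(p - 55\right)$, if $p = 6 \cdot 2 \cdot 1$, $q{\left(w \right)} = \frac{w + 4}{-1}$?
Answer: $860$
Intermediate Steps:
$q{\left(w \right)} = -4 - w$ ($q{\left(w \right)} = \left(4 + w\right) \left(-1\right) = -4 - w$)
$p = 12$ ($p = 12 \cdot 1 = 12$)
$\left(q{\left(-3 \right)} - 19\right) \left(p - 55\right) = \left(\left(-4 - -3\right) - 19\right) \left(12 - 55\right) = \left(\left(-4 + 3\right) - 19\right) \left(-43\right) = \left(-1 - 19\right) \left(-43\right) = \left(-20\right) \left(-43\right) = 860$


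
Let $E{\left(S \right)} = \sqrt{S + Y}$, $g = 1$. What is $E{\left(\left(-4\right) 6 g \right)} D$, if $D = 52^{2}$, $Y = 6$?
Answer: $8112 i \sqrt{2} \approx 11472.0 i$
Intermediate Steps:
$D = 2704$
$E{\left(S \right)} = \sqrt{6 + S}$ ($E{\left(S \right)} = \sqrt{S + 6} = \sqrt{6 + S}$)
$E{\left(\left(-4\right) 6 g \right)} D = \sqrt{6 + \left(-4\right) 6 \cdot 1} \cdot 2704 = \sqrt{6 - 24} \cdot 2704 = \sqrt{-18} \cdot 2704 = 3 i \sqrt{2} \cdot 2704 = 8112 i \sqrt{2}$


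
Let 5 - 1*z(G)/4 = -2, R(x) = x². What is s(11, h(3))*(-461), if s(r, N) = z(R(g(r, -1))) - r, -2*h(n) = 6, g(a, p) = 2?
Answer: -7837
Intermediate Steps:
z(G) = 28 (z(G) = 20 - 4*(-2) = 20 + 8 = 28)
h(n) = -3 (h(n) = -½*6 = -3)
s(r, N) = 28 - r
s(11, h(3))*(-461) = (28 - 1*11)*(-461) = (28 - 11)*(-461) = 17*(-461) = -7837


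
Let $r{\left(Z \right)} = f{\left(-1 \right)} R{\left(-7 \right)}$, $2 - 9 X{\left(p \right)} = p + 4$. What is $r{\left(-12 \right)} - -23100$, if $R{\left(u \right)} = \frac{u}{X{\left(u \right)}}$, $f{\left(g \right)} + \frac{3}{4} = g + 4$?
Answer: $\frac{461433}{20} \approx 23072.0$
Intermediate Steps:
$X{\left(p \right)} = - \frac{2}{9} - \frac{p}{9}$ ($X{\left(p \right)} = \frac{2}{9} - \frac{p + 4}{9} = \frac{2}{9} - \frac{4 + p}{9} = \frac{2}{9} - \left(\frac{4}{9} + \frac{p}{9}\right) = - \frac{2}{9} - \frac{p}{9}$)
$f{\left(g \right)} = \frac{13}{4} + g$ ($f{\left(g \right)} = - \frac{3}{4} + \left(g + 4\right) = - \frac{3}{4} + \left(4 + g\right) = \frac{13}{4} + g$)
$R{\left(u \right)} = \frac{u}{- \frac{2}{9} - \frac{u}{9}}$
$r{\left(Z \right)} = - \frac{567}{20}$ ($r{\left(Z \right)} = \left(\frac{13}{4} - 1\right) \left(\left(-9\right) \left(-7\right) \frac{1}{2 - 7}\right) = \frac{9 \left(\left(-9\right) \left(-7\right) \frac{1}{-5}\right)}{4} = \frac{9 \left(\left(-9\right) \left(-7\right) \left(- \frac{1}{5}\right)\right)}{4} = \frac{9}{4} \left(- \frac{63}{5}\right) = - \frac{567}{20}$)
$r{\left(-12 \right)} - -23100 = - \frac{567}{20} - -23100 = - \frac{567}{20} + 23100 = \frac{461433}{20}$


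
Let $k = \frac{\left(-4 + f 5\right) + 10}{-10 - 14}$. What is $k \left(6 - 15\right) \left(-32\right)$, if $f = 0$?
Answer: $-72$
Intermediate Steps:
$k = - \frac{1}{4}$ ($k = \frac{\left(-4 + 0 \cdot 5\right) + 10}{-10 - 14} = \frac{\left(-4 + 0\right) + 10}{-24} = \left(-4 + 10\right) \left(- \frac{1}{24}\right) = 6 \left(- \frac{1}{24}\right) = - \frac{1}{4} \approx -0.25$)
$k \left(6 - 15\right) \left(-32\right) = - \frac{6 - 15}{4} \left(-32\right) = \left(- \frac{1}{4}\right) \left(-9\right) \left(-32\right) = \frac{9}{4} \left(-32\right) = -72$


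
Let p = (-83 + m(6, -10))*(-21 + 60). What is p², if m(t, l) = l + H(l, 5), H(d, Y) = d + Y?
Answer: 14607684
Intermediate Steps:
H(d, Y) = Y + d
m(t, l) = 5 + 2*l (m(t, l) = l + (5 + l) = 5 + 2*l)
p = -3822 (p = (-83 + (5 + 2*(-10)))*(-21 + 60) = (-83 + (5 - 20))*39 = (-83 - 15)*39 = -98*39 = -3822)
p² = (-3822)² = 14607684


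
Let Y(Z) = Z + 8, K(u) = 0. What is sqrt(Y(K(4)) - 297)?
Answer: 17*I ≈ 17.0*I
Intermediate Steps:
Y(Z) = 8 + Z
sqrt(Y(K(4)) - 297) = sqrt((8 + 0) - 297) = sqrt(8 - 297) = sqrt(-289) = 17*I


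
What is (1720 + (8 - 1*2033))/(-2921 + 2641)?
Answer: 61/56 ≈ 1.0893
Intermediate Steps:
(1720 + (8 - 1*2033))/(-2921 + 2641) = (1720 + (8 - 2033))/(-280) = (1720 - 2025)*(-1/280) = -305*(-1/280) = 61/56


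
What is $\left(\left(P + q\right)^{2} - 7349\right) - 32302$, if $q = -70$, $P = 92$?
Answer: $-39167$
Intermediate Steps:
$\left(\left(P + q\right)^{2} - 7349\right) - 32302 = \left(\left(92 - 70\right)^{2} - 7349\right) - 32302 = \left(22^{2} - 7349\right) - 32302 = \left(484 - 7349\right) - 32302 = -6865 - 32302 = -39167$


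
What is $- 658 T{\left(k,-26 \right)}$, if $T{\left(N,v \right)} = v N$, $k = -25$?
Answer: $-427700$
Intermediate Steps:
$T{\left(N,v \right)} = N v$
$- 658 T{\left(k,-26 \right)} = - 658 \left(\left(-25\right) \left(-26\right)\right) = \left(-658\right) 650 = -427700$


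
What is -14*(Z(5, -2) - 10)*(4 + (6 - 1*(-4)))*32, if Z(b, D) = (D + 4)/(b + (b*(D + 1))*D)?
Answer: 928256/15 ≈ 61884.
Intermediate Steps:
Z(b, D) = (4 + D)/(b + D*b*(1 + D)) (Z(b, D) = (4 + D)/(b + (b*(1 + D))*D) = (4 + D)/(b + D*b*(1 + D)))
-14*(Z(5, -2) - 10)*(4 + (6 - 1*(-4)))*32 = -14*((4 - 2)/(5*(1 - 2 + (-2)²)) - 10)*(4 + (6 - 1*(-4)))*32 = -14*((⅕)*2/(1 - 2 + 4) - 10)*(4 + (6 + 4))*32 = -14*((⅕)*2/3 - 10)*(4 + 10)*32 = -14*((⅕)*(⅓)*2 - 10)*14*32 = -14*(2/15 - 10)*14*32 = -(-2072)*14/15*32 = -14*(-2072/15)*32 = (29008/15)*32 = 928256/15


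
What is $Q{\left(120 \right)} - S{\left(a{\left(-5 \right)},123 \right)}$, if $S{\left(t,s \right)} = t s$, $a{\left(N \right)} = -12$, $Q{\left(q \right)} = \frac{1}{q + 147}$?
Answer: $\frac{394093}{267} \approx 1476.0$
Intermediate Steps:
$Q{\left(q \right)} = \frac{1}{147 + q}$
$S{\left(t,s \right)} = s t$
$Q{\left(120 \right)} - S{\left(a{\left(-5 \right)},123 \right)} = \frac{1}{147 + 120} - 123 \left(-12\right) = \frac{1}{267} - -1476 = \frac{1}{267} + 1476 = \frac{394093}{267}$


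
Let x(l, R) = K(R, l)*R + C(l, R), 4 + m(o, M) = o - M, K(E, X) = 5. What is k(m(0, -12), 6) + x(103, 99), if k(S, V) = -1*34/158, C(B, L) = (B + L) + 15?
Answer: 56231/79 ≈ 711.79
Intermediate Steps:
m(o, M) = -4 + o - M (m(o, M) = -4 + (o - M) = -4 + o - M)
C(B, L) = 15 + B + L
x(l, R) = 15 + l + 6*R (x(l, R) = 5*R + (15 + l + R) = 5*R + (15 + R + l) = 15 + l + 6*R)
k(S, V) = -17/79 (k(S, V) = -34*1/158 = -17/79)
k(m(0, -12), 6) + x(103, 99) = -17/79 + (15 + 103 + 6*99) = -17/79 + (15 + 103 + 594) = -17/79 + 712 = 56231/79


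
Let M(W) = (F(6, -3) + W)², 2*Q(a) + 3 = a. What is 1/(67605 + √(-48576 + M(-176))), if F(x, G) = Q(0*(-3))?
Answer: 270420/18281812379 - 2*I*√68279/18281812379 ≈ 1.4792e-5 - 2.8586e-8*I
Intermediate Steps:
Q(a) = -3/2 + a/2
F(x, G) = -3/2 (F(x, G) = -3/2 + (0*(-3))/2 = -3/2 + (½)*0 = -3/2 + 0 = -3/2)
M(W) = (-3/2 + W)²
1/(67605 + √(-48576 + M(-176))) = 1/(67605 + √(-48576 + (-3 + 2*(-176))²/4)) = 1/(67605 + √(-48576 + (-3 - 352)²/4)) = 1/(67605 + √(-48576 + (¼)*(-355)²)) = 1/(67605 + √(-48576 + (¼)*126025)) = 1/(67605 + √(-48576 + 126025/4)) = 1/(67605 + √(-68279/4)) = 1/(67605 + I*√68279/2)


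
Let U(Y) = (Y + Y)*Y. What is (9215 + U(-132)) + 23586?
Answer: 67649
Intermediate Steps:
U(Y) = 2*Y² (U(Y) = (2*Y)*Y = 2*Y²)
(9215 + U(-132)) + 23586 = (9215 + 2*(-132)²) + 23586 = (9215 + 2*17424) + 23586 = (9215 + 34848) + 23586 = 44063 + 23586 = 67649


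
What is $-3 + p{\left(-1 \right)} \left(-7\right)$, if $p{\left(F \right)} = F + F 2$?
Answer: $18$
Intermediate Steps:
$p{\left(F \right)} = 3 F$ ($p{\left(F \right)} = F + 2 F = 3 F$)
$-3 + p{\left(-1 \right)} \left(-7\right) = -3 + 3 \left(-1\right) \left(-7\right) = -3 - -21 = -3 + 21 = 18$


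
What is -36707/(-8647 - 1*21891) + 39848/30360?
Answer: 291412843/115891710 ≈ 2.5145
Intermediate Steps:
-36707/(-8647 - 1*21891) + 39848/30360 = -36707/(-8647 - 21891) + 39848*(1/30360) = -36707/(-30538) + 4981/3795 = -36707*(-1/30538) + 4981/3795 = 36707/30538 + 4981/3795 = 291412843/115891710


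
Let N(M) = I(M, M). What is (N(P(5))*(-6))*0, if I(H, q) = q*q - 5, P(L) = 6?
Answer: 0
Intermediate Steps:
I(H, q) = -5 + q² (I(H, q) = q² - 5 = -5 + q²)
N(M) = -5 + M²
(N(P(5))*(-6))*0 = ((-5 + 6²)*(-6))*0 = ((-5 + 36)*(-6))*0 = (31*(-6))*0 = -186*0 = 0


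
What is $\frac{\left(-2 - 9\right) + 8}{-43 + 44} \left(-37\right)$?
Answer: $111$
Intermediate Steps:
$\frac{\left(-2 - 9\right) + 8}{-43 + 44} \left(-37\right) = \frac{-11 + 8}{1} \left(-37\right) = 1 \left(-3\right) \left(-37\right) = \left(-3\right) \left(-37\right) = 111$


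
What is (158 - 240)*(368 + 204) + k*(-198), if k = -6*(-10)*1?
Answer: -58784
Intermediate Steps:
k = 60 (k = 60*1 = 60)
(158 - 240)*(368 + 204) + k*(-198) = (158 - 240)*(368 + 204) + 60*(-198) = -82*572 - 11880 = -46904 - 11880 = -58784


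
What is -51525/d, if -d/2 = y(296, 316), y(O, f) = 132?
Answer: 17175/88 ≈ 195.17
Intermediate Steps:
d = -264 (d = -2*132 = -264)
-51525/d = -51525/(-264) = -51525*(-1/264) = 17175/88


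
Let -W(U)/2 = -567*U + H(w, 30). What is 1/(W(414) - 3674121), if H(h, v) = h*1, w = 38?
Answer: -1/3204721 ≈ -3.1204e-7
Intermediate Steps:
H(h, v) = h
W(U) = -76 + 1134*U (W(U) = -2*(-567*U + 38) = -2*(38 - 567*U) = -76 + 1134*U)
1/(W(414) - 3674121) = 1/((-76 + 1134*414) - 3674121) = 1/((-76 + 469476) - 3674121) = 1/(469400 - 3674121) = 1/(-3204721) = -1/3204721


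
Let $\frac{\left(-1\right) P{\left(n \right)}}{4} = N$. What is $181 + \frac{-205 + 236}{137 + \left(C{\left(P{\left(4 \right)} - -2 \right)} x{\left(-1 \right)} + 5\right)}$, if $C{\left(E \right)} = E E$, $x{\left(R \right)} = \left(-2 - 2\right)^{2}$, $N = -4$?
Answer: $\frac{964037}{5326} \approx 181.01$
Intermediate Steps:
$P{\left(n \right)} = 16$ ($P{\left(n \right)} = \left(-4\right) \left(-4\right) = 16$)
$x{\left(R \right)} = 16$ ($x{\left(R \right)} = \left(-4\right)^{2} = 16$)
$C{\left(E \right)} = E^{2}$
$181 + \frac{-205 + 236}{137 + \left(C{\left(P{\left(4 \right)} - -2 \right)} x{\left(-1 \right)} + 5\right)} = 181 + \frac{-205 + 236}{137 + \left(\left(16 - -2\right)^{2} \cdot 16 + 5\right)} = 181 + \frac{31}{137 + \left(\left(16 + 2\right)^{2} \cdot 16 + 5\right)} = 181 + \frac{31}{137 + \left(18^{2} \cdot 16 + 5\right)} = 181 + \frac{31}{137 + \left(324 \cdot 16 + 5\right)} = 181 + \frac{31}{137 + \left(5184 + 5\right)} = 181 + \frac{31}{137 + 5189} = 181 + \frac{31}{5326} = \frac{964037}{5326}$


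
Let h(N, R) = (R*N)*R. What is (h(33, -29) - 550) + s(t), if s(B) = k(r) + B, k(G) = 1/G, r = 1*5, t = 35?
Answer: 136191/5 ≈ 27238.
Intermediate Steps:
h(N, R) = N*R**2 (h(N, R) = (N*R)*R = N*R**2)
r = 5
k(G) = 1/G
s(B) = 1/5 + B
(h(33, -29) - 550) + s(t) = (33*(-29)**2 - 550) + (1/5 + 35) = (33*841 - 550) + 176/5 = (27753 - 550) + 176/5 = 27203 + 176/5 = 136191/5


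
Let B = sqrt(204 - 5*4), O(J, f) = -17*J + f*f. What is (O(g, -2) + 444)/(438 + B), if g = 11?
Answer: 57159/95830 - 261*sqrt(46)/95830 ≈ 0.57799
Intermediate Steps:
O(J, f) = f**2 - 17*J (O(J, f) = -17*J + f**2 = f**2 - 17*J)
B = 2*sqrt(46) (B = sqrt(204 - 20) = sqrt(184) = 2*sqrt(46) ≈ 13.565)
(O(g, -2) + 444)/(438 + B) = (((-2)**2 - 17*11) + 444)/(438 + 2*sqrt(46)) = ((4 - 187) + 444)/(438 + 2*sqrt(46)) = (-183 + 444)/(438 + 2*sqrt(46)) = 261/(438 + 2*sqrt(46))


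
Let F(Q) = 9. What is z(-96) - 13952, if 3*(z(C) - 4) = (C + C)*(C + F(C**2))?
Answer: -8380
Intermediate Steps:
z(C) = 4 + 2*C*(9 + C)/3 (z(C) = 4 + ((C + C)*(C + 9))/3 = 4 + ((2*C)*(9 + C))/3 = 4 + (2*C*(9 + C))/3 = 4 + 2*C*(9 + C)/3)
z(-96) - 13952 = (4 + 6*(-96) + (2/3)*(-96)**2) - 13952 = (4 - 576 + (2/3)*9216) - 13952 = (4 - 576 + 6144) - 13952 = 5572 - 13952 = -8380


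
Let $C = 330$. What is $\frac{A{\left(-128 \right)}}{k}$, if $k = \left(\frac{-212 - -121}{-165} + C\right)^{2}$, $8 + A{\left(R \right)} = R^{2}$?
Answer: $\frac{445836600}{2974720681} \approx 0.14988$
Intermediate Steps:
$A{\left(R \right)} = -8 + R^{2}$
$k = \frac{2974720681}{27225}$ ($k = \left(\frac{-212 - -121}{-165} + 330\right)^{2} = \left(\left(-212 + 121\right) \left(- \frac{1}{165}\right) + 330\right)^{2} = \left(\left(-91\right) \left(- \frac{1}{165}\right) + 330\right)^{2} = \left(\frac{91}{165} + 330\right)^{2} = \left(\frac{54541}{165}\right)^{2} = \frac{2974720681}{27225} \approx 1.0926 \cdot 10^{5}$)
$\frac{A{\left(-128 \right)}}{k} = \frac{-8 + \left(-128\right)^{2}}{\frac{2974720681}{27225}} = \left(-8 + 16384\right) \frac{27225}{2974720681} = 16376 \cdot \frac{27225}{2974720681} = \frac{445836600}{2974720681}$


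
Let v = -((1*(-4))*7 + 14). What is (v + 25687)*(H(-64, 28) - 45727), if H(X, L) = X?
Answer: -1176874491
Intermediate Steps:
v = 14 (v = -(-4*7 + 14) = -(-28 + 14) = -1*(-14) = 14)
(v + 25687)*(H(-64, 28) - 45727) = (14 + 25687)*(-64 - 45727) = 25701*(-45791) = -1176874491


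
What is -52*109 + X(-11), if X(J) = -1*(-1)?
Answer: -5667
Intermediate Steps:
X(J) = 1
-52*109 + X(-11) = -52*109 + 1 = -5668 + 1 = -5667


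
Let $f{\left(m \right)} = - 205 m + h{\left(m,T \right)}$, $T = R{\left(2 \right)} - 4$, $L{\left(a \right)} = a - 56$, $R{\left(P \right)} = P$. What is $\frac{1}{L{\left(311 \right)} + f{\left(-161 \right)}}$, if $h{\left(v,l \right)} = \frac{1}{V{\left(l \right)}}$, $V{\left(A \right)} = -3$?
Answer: $\frac{3}{99779} \approx 3.0066 \cdot 10^{-5}$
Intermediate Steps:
$L{\left(a \right)} = -56 + a$
$T = -2$ ($T = 2 - 4 = -2$)
$h{\left(v,l \right)} = - \frac{1}{3}$ ($h{\left(v,l \right)} = \frac{1}{-3} = - \frac{1}{3}$)
$f{\left(m \right)} = - \frac{1}{3} - 205 m$ ($f{\left(m \right)} = - 205 m - \frac{1}{3} = - \frac{1}{3} - 205 m$)
$\frac{1}{L{\left(311 \right)} + f{\left(-161 \right)}} = \frac{1}{\left(-56 + 311\right) - - \frac{99014}{3}} = \frac{1}{255 + \left(- \frac{1}{3} + 33005\right)} = \frac{1}{255 + \frac{99014}{3}} = \frac{1}{\frac{99779}{3}} = \frac{3}{99779}$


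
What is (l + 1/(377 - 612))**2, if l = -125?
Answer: 862949376/55225 ≈ 15626.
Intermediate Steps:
(l + 1/(377 - 612))**2 = (-125 + 1/(377 - 612))**2 = (-125 + 1/(-235))**2 = (-125 - 1/235)**2 = (-29376/235)**2 = 862949376/55225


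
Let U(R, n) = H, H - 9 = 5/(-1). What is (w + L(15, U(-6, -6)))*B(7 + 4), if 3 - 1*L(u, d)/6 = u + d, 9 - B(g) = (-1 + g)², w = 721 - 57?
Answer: -51688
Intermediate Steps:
H = 4 (H = 9 + 5/(-1) = 9 + 5*(-1) = 9 - 5 = 4)
w = 664
U(R, n) = 4
B(g) = 9 - (-1 + g)²
L(u, d) = 18 - 6*d - 6*u (L(u, d) = 18 - 6*(u + d) = 18 - 6*(d + u) = 18 + (-6*d - 6*u) = 18 - 6*d - 6*u)
(w + L(15, U(-6, -6)))*B(7 + 4) = (664 + (18 - 6*4 - 6*15))*(9 - (-1 + (7 + 4))²) = (664 + (18 - 24 - 90))*(9 - (-1 + 11)²) = (664 - 96)*(9 - 1*10²) = 568*(9 - 1*100) = 568*(9 - 100) = 568*(-91) = -51688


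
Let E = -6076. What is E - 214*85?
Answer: -24266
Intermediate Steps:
E - 214*85 = -6076 - 214*85 = -6076 - 18190 = -24266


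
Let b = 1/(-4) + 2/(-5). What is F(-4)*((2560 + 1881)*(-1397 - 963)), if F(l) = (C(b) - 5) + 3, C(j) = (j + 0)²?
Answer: 165333989/10 ≈ 1.6533e+7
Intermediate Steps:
b = -13/20 (b = 1*(-¼) + 2*(-⅕) = -¼ - ⅖ = -13/20 ≈ -0.65000)
C(j) = j²
F(l) = -631/400 (F(l) = ((-13/20)² - 5) + 3 = (169/400 - 5) + 3 = -1831/400 + 3 = -631/400)
F(-4)*((2560 + 1881)*(-1397 - 963)) = -631*(2560 + 1881)*(-1397 - 963)/400 = -2802271*(-2360)/400 = -631/400*(-10480760) = 165333989/10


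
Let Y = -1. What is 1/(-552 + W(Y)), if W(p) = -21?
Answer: -1/573 ≈ -0.0017452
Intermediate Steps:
1/(-552 + W(Y)) = 1/(-552 - 21) = 1/(-573) = -1/573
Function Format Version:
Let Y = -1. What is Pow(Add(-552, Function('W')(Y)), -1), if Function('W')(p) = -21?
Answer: Rational(-1, 573) ≈ -0.0017452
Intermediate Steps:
Pow(Add(-552, Function('W')(Y)), -1) = Pow(Add(-552, -21), -1) = Pow(-573, -1) = Rational(-1, 573)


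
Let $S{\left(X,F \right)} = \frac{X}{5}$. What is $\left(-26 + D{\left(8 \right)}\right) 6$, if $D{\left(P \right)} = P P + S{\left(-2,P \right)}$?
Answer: $\frac{1128}{5} \approx 225.6$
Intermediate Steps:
$S{\left(X,F \right)} = \frac{X}{5}$ ($S{\left(X,F \right)} = X \frac{1}{5} = \frac{X}{5}$)
$D{\left(P \right)} = - \frac{2}{5} + P^{2}$ ($D{\left(P \right)} = P P + \frac{1}{5} \left(-2\right) = P^{2} - \frac{2}{5} = - \frac{2}{5} + P^{2}$)
$\left(-26 + D{\left(8 \right)}\right) 6 = \left(-26 - \left(\frac{2}{5} - 8^{2}\right)\right) 6 = \left(-26 + \left(- \frac{2}{5} + 64\right)\right) 6 = \left(-26 + \frac{318}{5}\right) 6 = \frac{188}{5} \cdot 6 = \frac{1128}{5}$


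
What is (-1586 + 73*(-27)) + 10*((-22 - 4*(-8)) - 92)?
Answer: -4377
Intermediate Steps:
(-1586 + 73*(-27)) + 10*((-22 - 4*(-8)) - 92) = (-1586 - 1971) + 10*((-22 + 32) - 92) = -3557 + 10*(10 - 92) = -3557 + 10*(-82) = -3557 - 820 = -4377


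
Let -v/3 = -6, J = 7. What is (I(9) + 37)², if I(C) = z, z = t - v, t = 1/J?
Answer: 17956/49 ≈ 366.45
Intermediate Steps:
v = 18 (v = -3*(-6) = 18)
t = ⅐ (t = 1/7 = ⅐ ≈ 0.14286)
z = -125/7 (z = ⅐ - 1*18 = ⅐ - 18 = -125/7 ≈ -17.857)
I(C) = -125/7
(I(9) + 37)² = (-125/7 + 37)² = (134/7)² = 17956/49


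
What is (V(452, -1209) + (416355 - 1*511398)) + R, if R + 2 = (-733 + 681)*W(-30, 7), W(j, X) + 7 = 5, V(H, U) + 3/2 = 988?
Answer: -187909/2 ≈ -93955.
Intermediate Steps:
V(H, U) = 1973/2 (V(H, U) = -3/2 + 988 = 1973/2)
W(j, X) = -2 (W(j, X) = -7 + 5 = -2)
R = 102 (R = -2 + (-733 + 681)*(-2) = -2 - 52*(-2) = -2 + 104 = 102)
(V(452, -1209) + (416355 - 1*511398)) + R = (1973/2 + (416355 - 1*511398)) + 102 = (1973/2 + (416355 - 511398)) + 102 = (1973/2 - 95043) + 102 = -188113/2 + 102 = -187909/2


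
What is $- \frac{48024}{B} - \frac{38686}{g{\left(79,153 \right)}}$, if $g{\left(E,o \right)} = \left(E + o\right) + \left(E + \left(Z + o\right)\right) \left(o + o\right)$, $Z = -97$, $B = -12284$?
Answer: $\frac{189974273}{63787741} \approx 2.9782$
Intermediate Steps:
$g{\left(E,o \right)} = E + o + 2 o \left(-97 + E + o\right)$ ($g{\left(E,o \right)} = \left(E + o\right) + \left(E + \left(-97 + o\right)\right) \left(o + o\right) = \left(E + o\right) + \left(-97 + E + o\right) 2 o = \left(E + o\right) + 2 o \left(-97 + E + o\right) = E + o + 2 o \left(-97 + E + o\right)$)
$- \frac{48024}{B} - \frac{38686}{g{\left(79,153 \right)}} = - \frac{48024}{-12284} - \frac{38686}{79 - 29529 + 2 \cdot 153^{2} + 2 \cdot 79 \cdot 153} = \left(-48024\right) \left(- \frac{1}{12284}\right) - \frac{38686}{79 - 29529 + 2 \cdot 23409 + 24174} = \frac{12006}{3071} - \frac{38686}{79 - 29529 + 46818 + 24174} = \frac{12006}{3071} - \frac{38686}{41542} = \frac{12006}{3071} - \frac{19343}{20771} = \frac{189974273}{63787741}$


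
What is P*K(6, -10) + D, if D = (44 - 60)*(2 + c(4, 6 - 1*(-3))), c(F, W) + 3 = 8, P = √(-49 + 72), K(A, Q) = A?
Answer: -112 + 6*√23 ≈ -83.225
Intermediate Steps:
P = √23 ≈ 4.7958
c(F, W) = 5 (c(F, W) = -3 + 8 = 5)
D = -112 (D = (44 - 60)*(2 + 5) = -16*7 = -112)
P*K(6, -10) + D = √23*6 - 112 = 6*√23 - 112 = -112 + 6*√23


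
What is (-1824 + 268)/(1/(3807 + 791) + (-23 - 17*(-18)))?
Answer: -7154488/1301235 ≈ -5.4982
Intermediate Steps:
(-1824 + 268)/(1/(3807 + 791) + (-23 - 17*(-18))) = -1556/(1/4598 + (-23 + 306)) = -1556/(1/4598 + 283) = -1556/1301235/4598 = -1556*4598/1301235 = -7154488/1301235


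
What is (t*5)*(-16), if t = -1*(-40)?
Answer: -3200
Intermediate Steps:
t = 40
(t*5)*(-16) = (40*5)*(-16) = 200*(-16) = -3200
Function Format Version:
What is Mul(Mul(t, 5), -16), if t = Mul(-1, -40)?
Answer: -3200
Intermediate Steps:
t = 40
Mul(Mul(t, 5), -16) = Mul(Mul(40, 5), -16) = Mul(200, -16) = -3200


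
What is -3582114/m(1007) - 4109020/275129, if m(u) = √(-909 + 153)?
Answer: -4109020/275129 + 597019*I*√21/21 ≈ -14.935 + 1.3028e+5*I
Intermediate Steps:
m(u) = 6*I*√21 (m(u) = √(-756) = 6*I*√21)
-3582114/m(1007) - 4109020/275129 = -3582114*(-I*√21/126) - 4109020/275129 = -(-597019)*I*√21/21 - 4109020*1/275129 = 597019*I*√21/21 - 4109020/275129 = -4109020/275129 + 597019*I*√21/21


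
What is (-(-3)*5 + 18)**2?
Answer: 1089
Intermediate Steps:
(-(-3)*5 + 18)**2 = (-3*(-5) + 18)**2 = (15 + 18)**2 = 33**2 = 1089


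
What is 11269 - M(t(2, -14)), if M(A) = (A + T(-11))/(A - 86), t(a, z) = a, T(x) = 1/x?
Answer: 495837/44 ≈ 11269.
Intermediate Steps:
T(x) = 1/x
M(A) = (-1/11 + A)/(-86 + A) (M(A) = (A + 1/(-11))/(A - 86) = (A - 1/11)/(-86 + A) = (-1/11 + A)/(-86 + A))
11269 - M(t(2, -14)) = 11269 - (-1/11 + 2)/(-86 + 2) = 11269 - 21/((-84)*11) = 11269 - (-1)*21/(84*11) = 11269 - 1*(-1/44) = 11269 + 1/44 = 495837/44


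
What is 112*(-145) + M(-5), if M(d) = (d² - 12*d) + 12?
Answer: -16143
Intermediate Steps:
M(d) = 12 + d² - 12*d
112*(-145) + M(-5) = 112*(-145) + (12 + (-5)² - 12*(-5)) = -16240 + (12 + 25 + 60) = -16240 + 97 = -16143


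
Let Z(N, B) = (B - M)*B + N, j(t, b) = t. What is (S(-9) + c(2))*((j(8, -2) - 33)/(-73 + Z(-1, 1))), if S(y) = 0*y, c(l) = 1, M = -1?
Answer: 25/72 ≈ 0.34722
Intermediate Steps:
Z(N, B) = N + B*(1 + B) (Z(N, B) = (B - 1*(-1))*B + N = (B + 1)*B + N = (1 + B)*B + N = B*(1 + B) + N = N + B*(1 + B))
S(y) = 0
(S(-9) + c(2))*((j(8, -2) - 33)/(-73 + Z(-1, 1))) = (0 + 1)*((8 - 33)/(-73 + (1 - 1 + 1**2))) = 1*(-25/(-73 + (1 - 1 + 1))) = 1*(-25/(-73 + 1)) = 1*(-25/(-72)) = 1*(-25*(-1/72)) = 1*(25/72) = 25/72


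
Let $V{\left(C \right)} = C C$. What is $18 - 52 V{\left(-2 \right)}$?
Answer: $-190$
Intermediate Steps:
$V{\left(C \right)} = C^{2}$
$18 - 52 V{\left(-2 \right)} = 18 - 52 \left(-2\right)^{2} = 18 - 208 = -190$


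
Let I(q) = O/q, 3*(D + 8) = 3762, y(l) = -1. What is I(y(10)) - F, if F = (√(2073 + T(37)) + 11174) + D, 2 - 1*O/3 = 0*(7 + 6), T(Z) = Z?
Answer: -12426 - √2110 ≈ -12472.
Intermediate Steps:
O = 6 (O = 6 - 0*(7 + 6) = 6 - 0*13 = 6 - 3*0 = 6 + 0 = 6)
D = 1246 (D = -8 + (⅓)*3762 = -8 + 1254 = 1246)
I(q) = 6/q
F = 12420 + √2110 (F = (√(2073 + 37) + 11174) + 1246 = (√2110 + 11174) + 1246 = (11174 + √2110) + 1246 = 12420 + √2110 ≈ 12466.)
I(y(10)) - F = 6/(-1) - (12420 + √2110) = 6*(-1) + (-12420 - √2110) = -6 + (-12420 - √2110) = -12426 - √2110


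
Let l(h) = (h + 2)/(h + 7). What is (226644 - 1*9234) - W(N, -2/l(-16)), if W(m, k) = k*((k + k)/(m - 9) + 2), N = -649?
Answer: 3504908145/16121 ≈ 2.1741e+5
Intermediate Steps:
l(h) = (2 + h)/(7 + h)
W(m, k) = k*(2 + 2*k/(-9 + m)) (W(m, k) = k*((2*k)/(-9 + m) + 2) = k*(2*k/(-9 + m) + 2) = k*(2 + 2*k/(-9 + m)))
(226644 - 1*9234) - W(N, -2/l(-16)) = (226644 - 1*9234) - 2*(-2*(7 - 16)/(2 - 16))*(-9 - 2*(7 - 16)/(2 - 16) - 649)/(-9 - 649) = (226644 - 9234) - 2*(-2/(-14/(-9)))*(-9 - 2/(-14/(-9)) - 649)/(-658) = 217410 - 2*(-2/((-⅑*(-14))))*(-1)*(-9 - 2/((-⅑*(-14))) - 649)/658 = 217410 - 2*(-2/14/9)*(-1)*(-9 - 2/14/9 - 649)/658 = 217410 - 2*(-2*9/14)*(-1)*(-9 - 2*9/14 - 649)/658 = 217410 - 2*(-9)*(-1)*(-9 - 9/7 - 649)/(7*658) = 217410 - 2*(-9)*(-1)*(-4615)/(7*658*7) = 217410 - 1*(-41535/16121) = 217410 + 41535/16121 = 3504908145/16121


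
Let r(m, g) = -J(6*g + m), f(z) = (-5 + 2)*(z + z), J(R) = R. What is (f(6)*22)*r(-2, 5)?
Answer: 22176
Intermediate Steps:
f(z) = -6*z
r(m, g) = -m - 6*g (r(m, g) = -(6*g + m) = -(m + 6*g) = -m - 6*g)
(f(6)*22)*r(-2, 5) = (-6*6*22)*(-1*(-2) - 6*5) = (-36*22)*(2 - 30) = -792*(-28) = 22176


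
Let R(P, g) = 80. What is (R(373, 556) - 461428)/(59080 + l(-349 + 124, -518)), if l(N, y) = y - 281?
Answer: -461348/58281 ≈ -7.9159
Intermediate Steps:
l(N, y) = -281 + y
(R(373, 556) - 461428)/(59080 + l(-349 + 124, -518)) = (80 - 461428)/(59080 + (-281 - 518)) = -461348/(59080 - 799) = -461348/58281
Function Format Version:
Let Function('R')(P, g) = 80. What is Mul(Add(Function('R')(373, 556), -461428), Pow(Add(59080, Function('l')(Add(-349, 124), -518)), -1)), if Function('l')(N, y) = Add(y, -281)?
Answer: Rational(-461348, 58281) ≈ -7.9159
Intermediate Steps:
Function('l')(N, y) = Add(-281, y)
Mul(Add(Function('R')(373, 556), -461428), Pow(Add(59080, Function('l')(Add(-349, 124), -518)), -1)) = Mul(Add(80, -461428), Pow(Add(59080, Add(-281, -518)), -1)) = Mul(-461348, Pow(Add(59080, -799), -1)) = Mul(-461348, Pow(58281, -1)) = Mul(-461348, Rational(1, 58281)) = Rational(-461348, 58281)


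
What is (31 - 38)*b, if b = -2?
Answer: 14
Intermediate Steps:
(31 - 38)*b = (31 - 38)*(-2) = -7*(-2) = 14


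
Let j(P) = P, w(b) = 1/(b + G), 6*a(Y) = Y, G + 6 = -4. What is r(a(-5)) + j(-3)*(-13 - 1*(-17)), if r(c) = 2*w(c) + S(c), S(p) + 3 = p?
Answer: -6247/390 ≈ -16.018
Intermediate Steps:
G = -10 (G = -6 - 4 = -10)
a(Y) = Y/6
S(p) = -3 + p
w(b) = 1/(-10 + b) (w(b) = 1/(b - 10) = 1/(-10 + b))
r(c) = -3 + c + 2/(-10 + c) (r(c) = 2/(-10 + c) + (-3 + c) = -3 + c + 2/(-10 + c))
r(a(-5)) + j(-3)*(-13 - 1*(-17)) = (2 + (-10 + (1/6)*(-5))*(-3 + (1/6)*(-5)))/(-10 + (1/6)*(-5)) - 3*(-13 - 1*(-17)) = (2 + (-10 - 5/6)*(-3 - 5/6))/(-10 - 5/6) - 3*(-13 + 17) = (2 - 65/6*(-23/6))/(-65/6) - 3*4 = -6*(2 + 1495/36)/65 - 12 = -6/65*1567/36 - 12 = -1567/390 - 12 = -6247/390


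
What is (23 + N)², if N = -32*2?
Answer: 1681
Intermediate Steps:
N = -64
(23 + N)² = (23 - 64)² = (-41)² = 1681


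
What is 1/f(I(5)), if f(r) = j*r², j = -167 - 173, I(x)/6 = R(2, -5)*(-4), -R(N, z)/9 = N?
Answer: -1/63452160 ≈ -1.5760e-8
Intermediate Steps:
R(N, z) = -9*N
I(x) = 432 (I(x) = 6*(-9*2*(-4)) = 6*(-18*(-4)) = 6*72 = 432)
j = -340
f(r) = -340*r²
1/f(I(5)) = 1/(-340*432²) = 1/(-340*186624) = 1/(-63452160) = -1/63452160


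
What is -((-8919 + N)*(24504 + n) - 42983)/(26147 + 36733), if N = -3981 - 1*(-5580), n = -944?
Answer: 172502183/62880 ≈ 2743.4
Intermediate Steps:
N = 1599 (N = -3981 + 5580 = 1599)
-((-8919 + N)*(24504 + n) - 42983)/(26147 + 36733) = -((-8919 + 1599)*(24504 - 944) - 42983)/(26147 + 36733) = -(-7320*23560 - 42983)/62880 = -(-172459200 - 42983)/62880 = -(-172502183)/62880 = -1*(-172502183/62880) = 172502183/62880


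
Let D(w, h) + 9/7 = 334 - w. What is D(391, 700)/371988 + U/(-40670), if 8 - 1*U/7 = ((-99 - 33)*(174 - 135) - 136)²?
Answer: 432756069566/90052095 ≈ 4805.6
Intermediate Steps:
D(w, h) = 2329/7 - w (D(w, h) = -9/7 + (334 - w) = 2329/7 - w)
U = -195444536 (U = 56 - 7*((-99 - 33)*(174 - 135) - 136)² = 56 - 7*(-132*39 - 136)² = 56 - 7*(-5148 - 136)² = 56 - 7*(-5284)² = 56 - 7*27920656 = 56 - 195444592 = -195444536)
D(391, 700)/371988 + U/(-40670) = (2329/7 - 1*391)/371988 - 195444536/(-40670) = (2329/7 - 391)*(1/371988) - 195444536*(-1/40670) = -408/7*1/371988 + 1994332/415 = -34/216993 + 1994332/415 = 432756069566/90052095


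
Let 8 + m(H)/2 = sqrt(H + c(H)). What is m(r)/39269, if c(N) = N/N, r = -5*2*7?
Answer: -16/39269 + 2*I*sqrt(69)/39269 ≈ -0.00040745 + 0.00042306*I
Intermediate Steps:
r = -70 (r = -10*7 = -70)
c(N) = 1
m(H) = -16 + 2*sqrt(1 + H) (m(H) = -16 + 2*sqrt(H + 1) = -16 + 2*sqrt(1 + H))
m(r)/39269 = (-16 + 2*sqrt(1 - 70))/39269 = (-16 + 2*sqrt(-69))*(1/39269) = (-16 + 2*(I*sqrt(69)))*(1/39269) = (-16 + 2*I*sqrt(69))*(1/39269) = -16/39269 + 2*I*sqrt(69)/39269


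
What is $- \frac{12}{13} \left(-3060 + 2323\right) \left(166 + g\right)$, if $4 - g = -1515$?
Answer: $\frac{14902140}{13} \approx 1.1463 \cdot 10^{6}$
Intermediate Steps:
$g = 1519$ ($g = 4 - -1515 = 4 + 1515 = 1519$)
$- \frac{12}{13} \left(-3060 + 2323\right) \left(166 + g\right) = - \frac{12}{13} \left(-3060 + 2323\right) \left(166 + 1519\right) = \left(-12\right) \frac{1}{13} \left(\left(-737\right) 1685\right) = \left(- \frac{12}{13}\right) \left(-1241845\right) = \frac{14902140}{13}$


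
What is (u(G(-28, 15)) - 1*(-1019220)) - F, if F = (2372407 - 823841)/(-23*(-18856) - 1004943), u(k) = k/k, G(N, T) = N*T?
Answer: 582236640921/571255 ≈ 1.0192e+6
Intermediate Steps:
u(k) = 1
F = -1548566/571255 (F = 1548566/(433688 - 1004943) = 1548566/(-571255) = 1548566*(-1/571255) = -1548566/571255 ≈ -2.7108)
(u(G(-28, 15)) - 1*(-1019220)) - F = (1 - 1*(-1019220)) - 1*(-1548566/571255) = (1 + 1019220) + 1548566/571255 = 1019221 + 1548566/571255 = 582236640921/571255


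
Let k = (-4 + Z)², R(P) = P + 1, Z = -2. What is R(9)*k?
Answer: 360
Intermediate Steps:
R(P) = 1 + P
k = 36 (k = (-4 - 2)² = (-6)² = 36)
R(9)*k = (1 + 9)*36 = 10*36 = 360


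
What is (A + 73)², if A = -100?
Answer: 729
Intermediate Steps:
(A + 73)² = (-100 + 73)² = (-27)² = 729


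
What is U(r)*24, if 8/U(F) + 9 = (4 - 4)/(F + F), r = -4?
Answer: -64/3 ≈ -21.333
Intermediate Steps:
U(F) = -8/9 (U(F) = 8/(-9 + (4 - 4)/(F + F)) = 8/(-9 + 0/((2*F))) = 8/(-9 + 0*(1/(2*F))) = 8/(-9 + 0) = 8/(-9) = 8*(-⅑) = -8/9)
U(r)*24 = -8/9*24 = -64/3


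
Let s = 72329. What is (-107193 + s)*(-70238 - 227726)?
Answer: 10388216896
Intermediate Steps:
(-107193 + s)*(-70238 - 227726) = (-107193 + 72329)*(-70238 - 227726) = -34864*(-297964) = 10388216896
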